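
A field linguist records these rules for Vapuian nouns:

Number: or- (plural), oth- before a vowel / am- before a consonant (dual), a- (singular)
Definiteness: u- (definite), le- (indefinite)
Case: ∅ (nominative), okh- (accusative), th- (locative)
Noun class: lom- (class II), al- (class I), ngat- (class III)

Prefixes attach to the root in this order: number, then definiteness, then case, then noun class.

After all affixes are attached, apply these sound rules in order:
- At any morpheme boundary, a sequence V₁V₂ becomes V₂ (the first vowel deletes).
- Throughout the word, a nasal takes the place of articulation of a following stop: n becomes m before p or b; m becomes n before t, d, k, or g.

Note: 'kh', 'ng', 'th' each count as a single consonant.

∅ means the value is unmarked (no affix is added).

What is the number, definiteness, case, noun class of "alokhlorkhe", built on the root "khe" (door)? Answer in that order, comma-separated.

Segment: al-okh-le-or-khe.
number: or- → plural.
definiteness: le- → indefinite.
case: okh- → accusative.
noun class: al- → class I.

plural, indefinite, accusative, class I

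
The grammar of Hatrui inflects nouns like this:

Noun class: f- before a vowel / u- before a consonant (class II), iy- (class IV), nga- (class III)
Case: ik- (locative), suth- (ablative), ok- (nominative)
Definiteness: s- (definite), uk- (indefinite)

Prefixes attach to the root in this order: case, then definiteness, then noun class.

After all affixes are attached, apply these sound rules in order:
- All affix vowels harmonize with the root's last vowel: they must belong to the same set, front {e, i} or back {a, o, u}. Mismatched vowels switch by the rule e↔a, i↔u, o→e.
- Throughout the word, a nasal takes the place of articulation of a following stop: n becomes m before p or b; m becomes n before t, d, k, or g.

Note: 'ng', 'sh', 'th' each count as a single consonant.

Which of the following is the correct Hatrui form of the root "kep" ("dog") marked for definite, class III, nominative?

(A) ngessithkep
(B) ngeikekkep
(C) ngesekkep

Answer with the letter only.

C

Attach case nominative ok- → okkep.
Attach definiteness definite s- → sokkep.
Attach noun class class III nga- → ngasokkep.
Apply vowel harmony: ngasokkep → ngesekkep.
Nasal assimilation: no change.
So the correct form is ngesekkep, option (C).
(A) ngessithkep is wrong: it uses ablative instead of nominative for case.
(B) ngeikekkep is wrong: it uses indefinite instead of definite for definiteness.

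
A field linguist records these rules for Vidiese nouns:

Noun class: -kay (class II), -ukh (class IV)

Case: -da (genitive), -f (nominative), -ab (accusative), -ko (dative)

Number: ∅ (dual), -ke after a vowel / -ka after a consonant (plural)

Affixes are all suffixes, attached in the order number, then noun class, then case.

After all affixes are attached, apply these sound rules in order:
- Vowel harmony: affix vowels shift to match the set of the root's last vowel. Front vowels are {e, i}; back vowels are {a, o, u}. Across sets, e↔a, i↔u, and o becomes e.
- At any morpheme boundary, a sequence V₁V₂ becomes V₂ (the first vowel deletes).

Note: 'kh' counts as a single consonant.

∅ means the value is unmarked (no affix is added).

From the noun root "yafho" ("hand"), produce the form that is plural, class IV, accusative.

yafhokukhab

Attach number plural -ke (after vowel 'o') → yafhoke.
Attach noun class class IV -ukh → yafhokeukh.
Attach case accusative -ab → yafhokeukhab.
Apply vowel harmony: yafhokeukhab → yafhokaukhab.
Apply vowel deletion: yafhokaukhab → yafhokukhab.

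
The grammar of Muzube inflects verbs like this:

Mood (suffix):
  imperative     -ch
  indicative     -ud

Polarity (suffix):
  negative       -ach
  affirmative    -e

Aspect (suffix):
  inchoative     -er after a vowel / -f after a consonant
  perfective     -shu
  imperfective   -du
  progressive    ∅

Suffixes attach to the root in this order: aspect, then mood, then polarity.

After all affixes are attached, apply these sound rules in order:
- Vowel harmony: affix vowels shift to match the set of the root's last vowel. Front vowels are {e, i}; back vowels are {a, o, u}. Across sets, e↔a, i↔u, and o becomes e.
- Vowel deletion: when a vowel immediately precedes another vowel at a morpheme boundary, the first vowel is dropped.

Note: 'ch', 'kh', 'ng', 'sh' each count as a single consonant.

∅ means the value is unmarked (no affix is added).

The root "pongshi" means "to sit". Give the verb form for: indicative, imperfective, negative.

pongshididech

Attach aspect imperfective -du → pongshidu.
Attach mood indicative -ud → pongshiduud.
Attach polarity negative -ach → pongshiduudach.
Apply vowel harmony: pongshiduudach → pongshidiidech.
Apply vowel deletion: pongshidiidech → pongshididech.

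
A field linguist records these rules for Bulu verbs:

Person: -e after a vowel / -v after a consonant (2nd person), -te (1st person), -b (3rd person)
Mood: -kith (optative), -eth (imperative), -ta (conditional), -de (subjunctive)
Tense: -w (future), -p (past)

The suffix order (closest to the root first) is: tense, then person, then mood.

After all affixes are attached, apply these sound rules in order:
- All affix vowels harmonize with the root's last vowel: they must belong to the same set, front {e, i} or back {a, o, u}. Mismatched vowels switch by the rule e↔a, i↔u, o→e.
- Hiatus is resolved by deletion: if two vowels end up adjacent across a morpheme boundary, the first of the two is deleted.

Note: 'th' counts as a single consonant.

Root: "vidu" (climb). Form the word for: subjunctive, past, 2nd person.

Attach tense past -p → vidup.
Attach person 2nd person -v (after consonant 'p') → vidupv.
Attach mood subjunctive -de → vidupvde.
Apply vowel harmony: vidupvde → vidupvda.
Vowel deletion: no change.

vidupvda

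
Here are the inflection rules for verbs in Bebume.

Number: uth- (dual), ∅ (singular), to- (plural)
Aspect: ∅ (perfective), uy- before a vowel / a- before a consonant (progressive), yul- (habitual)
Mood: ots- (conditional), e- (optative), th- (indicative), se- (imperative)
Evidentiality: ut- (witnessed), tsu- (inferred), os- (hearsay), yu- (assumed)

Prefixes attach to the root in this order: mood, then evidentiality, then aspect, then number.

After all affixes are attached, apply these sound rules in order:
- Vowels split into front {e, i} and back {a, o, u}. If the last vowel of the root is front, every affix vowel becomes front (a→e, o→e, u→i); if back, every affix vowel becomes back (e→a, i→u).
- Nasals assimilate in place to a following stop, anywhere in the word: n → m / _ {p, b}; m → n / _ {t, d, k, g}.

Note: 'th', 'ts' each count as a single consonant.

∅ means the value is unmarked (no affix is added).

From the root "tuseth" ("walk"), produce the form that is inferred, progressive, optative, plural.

Attach mood optative e- → etuseth.
Attach evidentiality inferred tsu- → tsuetuseth.
Attach aspect progressive a- (before consonant 'ts') → atsuetuseth.
Attach number plural to- → toatsuetuseth.
Apply vowel harmony: toatsuetuseth → teetsietuseth.
Nasal assimilation: no change.

teetsietuseth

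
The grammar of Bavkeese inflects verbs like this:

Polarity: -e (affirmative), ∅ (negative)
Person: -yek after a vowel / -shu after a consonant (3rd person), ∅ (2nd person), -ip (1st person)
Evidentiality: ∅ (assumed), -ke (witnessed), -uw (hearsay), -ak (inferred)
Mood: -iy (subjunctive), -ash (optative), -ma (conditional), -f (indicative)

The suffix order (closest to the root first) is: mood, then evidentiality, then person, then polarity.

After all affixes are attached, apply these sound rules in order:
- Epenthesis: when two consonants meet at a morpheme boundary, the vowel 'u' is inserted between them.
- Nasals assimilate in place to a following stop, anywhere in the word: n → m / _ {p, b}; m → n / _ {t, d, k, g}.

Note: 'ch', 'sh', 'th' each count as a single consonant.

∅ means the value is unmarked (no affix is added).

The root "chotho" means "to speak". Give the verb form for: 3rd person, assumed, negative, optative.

chothoashushu

Attach mood optative -ash → chothoash.
evidentiality = assumed: zero marking, form stays chothoash.
Attach person 3rd person -shu (after consonant 'sh') → chothoashshu.
polarity = negative: zero marking, form stays chothoashshu.
Apply epenthesis: chothoashshu → chothoashushu.
Nasal assimilation: no change.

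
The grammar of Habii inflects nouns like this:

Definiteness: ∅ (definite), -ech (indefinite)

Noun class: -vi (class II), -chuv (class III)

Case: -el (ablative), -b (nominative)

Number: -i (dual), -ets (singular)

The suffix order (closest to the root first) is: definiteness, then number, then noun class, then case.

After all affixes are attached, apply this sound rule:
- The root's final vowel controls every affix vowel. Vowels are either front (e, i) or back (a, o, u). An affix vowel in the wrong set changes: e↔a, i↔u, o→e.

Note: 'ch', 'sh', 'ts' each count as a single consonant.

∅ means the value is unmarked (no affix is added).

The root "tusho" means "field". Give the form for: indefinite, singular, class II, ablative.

tushoachatsvual

Attach definiteness indefinite -ech → tushoech.
Attach number singular -ets → tushoechets.
Attach noun class class II -vi → tushoechetsvi.
Attach case ablative -el → tushoechetsviel.
Apply vowel harmony: tushoechetsviel → tushoachatsvual.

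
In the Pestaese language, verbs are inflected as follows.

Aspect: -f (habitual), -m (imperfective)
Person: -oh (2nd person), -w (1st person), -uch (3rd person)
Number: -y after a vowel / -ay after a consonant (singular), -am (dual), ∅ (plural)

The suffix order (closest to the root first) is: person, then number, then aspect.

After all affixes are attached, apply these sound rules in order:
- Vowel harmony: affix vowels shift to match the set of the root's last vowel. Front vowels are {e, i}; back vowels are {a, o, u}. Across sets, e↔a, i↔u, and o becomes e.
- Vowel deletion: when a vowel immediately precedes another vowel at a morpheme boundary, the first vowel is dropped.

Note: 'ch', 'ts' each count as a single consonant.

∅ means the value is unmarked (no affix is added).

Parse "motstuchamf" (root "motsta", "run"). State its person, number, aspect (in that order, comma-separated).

3rd person, dual, habitual

Segment: motsta-uch-am-f.
person: -uch → 3rd person.
number: -am → dual.
aspect: -f → habitual.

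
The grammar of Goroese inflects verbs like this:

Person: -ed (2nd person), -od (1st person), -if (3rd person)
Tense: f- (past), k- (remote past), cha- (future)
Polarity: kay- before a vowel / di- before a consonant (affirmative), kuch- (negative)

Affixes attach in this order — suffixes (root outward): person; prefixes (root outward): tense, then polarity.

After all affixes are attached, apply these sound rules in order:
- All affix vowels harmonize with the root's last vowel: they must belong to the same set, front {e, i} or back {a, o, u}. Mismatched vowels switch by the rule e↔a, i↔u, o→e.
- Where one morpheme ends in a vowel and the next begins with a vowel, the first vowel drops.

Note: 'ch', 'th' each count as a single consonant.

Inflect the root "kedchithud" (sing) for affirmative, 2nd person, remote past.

Attach tense remote past k- → kkedchithud.
Attach polarity affirmative di- (before consonant 'k') → dikkedchithud.
Attach person 2nd person -ed → dikkedchithuded.
Apply vowel harmony: dikkedchithuded → dukkedchithudad.
Vowel deletion: no change.

dukkedchithudad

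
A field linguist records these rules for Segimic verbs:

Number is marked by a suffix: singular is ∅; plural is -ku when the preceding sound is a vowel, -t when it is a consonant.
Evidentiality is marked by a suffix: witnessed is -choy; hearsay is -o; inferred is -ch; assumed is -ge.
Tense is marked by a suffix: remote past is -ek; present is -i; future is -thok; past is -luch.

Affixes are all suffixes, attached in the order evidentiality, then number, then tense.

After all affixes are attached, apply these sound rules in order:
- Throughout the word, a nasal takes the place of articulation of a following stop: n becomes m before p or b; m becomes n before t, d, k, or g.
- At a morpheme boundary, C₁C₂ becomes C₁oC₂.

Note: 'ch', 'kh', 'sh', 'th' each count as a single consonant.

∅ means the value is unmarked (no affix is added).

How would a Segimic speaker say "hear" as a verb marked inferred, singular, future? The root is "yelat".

Attach evidentiality inferred -ch → yelatch.
number = singular: zero marking, form stays yelatch.
Attach tense future -thok → yelatchthok.
Nasal assimilation: no change.
Apply epenthesis: yelatchthok → yelatochothok.

yelatochothok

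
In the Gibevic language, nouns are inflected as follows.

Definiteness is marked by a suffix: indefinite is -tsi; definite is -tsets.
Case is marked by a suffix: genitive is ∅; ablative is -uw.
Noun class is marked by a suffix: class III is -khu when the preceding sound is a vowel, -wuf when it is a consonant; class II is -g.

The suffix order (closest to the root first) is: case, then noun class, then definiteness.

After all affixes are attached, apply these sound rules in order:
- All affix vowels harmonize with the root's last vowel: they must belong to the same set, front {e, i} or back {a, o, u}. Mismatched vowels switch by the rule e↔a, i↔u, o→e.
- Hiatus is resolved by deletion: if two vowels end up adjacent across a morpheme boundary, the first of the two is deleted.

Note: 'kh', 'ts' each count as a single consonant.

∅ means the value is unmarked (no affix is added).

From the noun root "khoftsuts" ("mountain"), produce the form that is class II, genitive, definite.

case = genitive: zero marking, form stays khoftsuts.
Attach noun class class II -g → khoftsutsg.
Attach definiteness definite -tsets → khoftsutsgtsets.
Apply vowel harmony: khoftsutsgtsets → khoftsutsgtsats.
Vowel deletion: no change.

khoftsutsgtsats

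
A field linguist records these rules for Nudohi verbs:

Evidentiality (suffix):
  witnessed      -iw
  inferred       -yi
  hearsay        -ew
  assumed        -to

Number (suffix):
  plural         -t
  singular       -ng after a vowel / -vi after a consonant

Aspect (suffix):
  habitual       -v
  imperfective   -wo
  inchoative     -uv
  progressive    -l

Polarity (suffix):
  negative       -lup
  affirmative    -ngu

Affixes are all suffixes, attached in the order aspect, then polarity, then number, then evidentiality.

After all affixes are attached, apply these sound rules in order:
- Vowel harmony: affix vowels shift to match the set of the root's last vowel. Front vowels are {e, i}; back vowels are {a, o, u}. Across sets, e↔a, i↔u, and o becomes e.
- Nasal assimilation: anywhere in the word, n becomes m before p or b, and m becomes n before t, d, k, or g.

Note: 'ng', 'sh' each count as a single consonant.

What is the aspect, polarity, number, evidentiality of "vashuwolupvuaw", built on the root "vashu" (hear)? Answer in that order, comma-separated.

imperfective, negative, singular, hearsay

Segment: vashu-wo-lup-vi-ew.
aspect: -wo → imperfective.
polarity: -lup → negative.
number: -ng/vi → singular.
evidentiality: -ew → hearsay.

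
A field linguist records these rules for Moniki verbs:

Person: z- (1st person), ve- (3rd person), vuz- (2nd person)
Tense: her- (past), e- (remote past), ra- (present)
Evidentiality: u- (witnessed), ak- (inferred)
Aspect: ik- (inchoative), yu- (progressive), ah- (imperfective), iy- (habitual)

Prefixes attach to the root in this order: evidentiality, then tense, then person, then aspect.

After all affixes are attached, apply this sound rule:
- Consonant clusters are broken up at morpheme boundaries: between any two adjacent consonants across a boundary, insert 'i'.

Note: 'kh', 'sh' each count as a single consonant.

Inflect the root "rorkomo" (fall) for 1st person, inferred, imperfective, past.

ahiziherakirorkomo

Attach evidentiality inferred ak- → akrorkomo.
Attach tense past her- → herakrorkomo.
Attach person 1st person z- → zherakrorkomo.
Attach aspect imperfective ah- → ahzherakrorkomo.
Apply epenthesis: ahzherakrorkomo → ahiziherakirorkomo.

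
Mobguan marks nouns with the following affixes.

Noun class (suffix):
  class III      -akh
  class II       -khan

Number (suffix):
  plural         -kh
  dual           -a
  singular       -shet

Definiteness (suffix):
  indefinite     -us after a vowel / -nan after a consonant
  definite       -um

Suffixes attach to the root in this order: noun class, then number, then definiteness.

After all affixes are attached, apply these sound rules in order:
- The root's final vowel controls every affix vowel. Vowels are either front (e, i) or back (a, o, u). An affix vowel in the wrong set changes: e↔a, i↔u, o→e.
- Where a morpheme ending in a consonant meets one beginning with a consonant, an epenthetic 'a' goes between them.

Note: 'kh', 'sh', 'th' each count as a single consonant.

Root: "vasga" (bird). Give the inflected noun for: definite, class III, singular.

vasgaakhashatum

Attach noun class class III -akh → vasgaakh.
Attach number singular -shet → vasgaakhshet.
Attach definiteness definite -um → vasgaakhshetum.
Apply vowel harmony: vasgaakhshetum → vasgaakhshatum.
Apply epenthesis: vasgaakhshatum → vasgaakhashatum.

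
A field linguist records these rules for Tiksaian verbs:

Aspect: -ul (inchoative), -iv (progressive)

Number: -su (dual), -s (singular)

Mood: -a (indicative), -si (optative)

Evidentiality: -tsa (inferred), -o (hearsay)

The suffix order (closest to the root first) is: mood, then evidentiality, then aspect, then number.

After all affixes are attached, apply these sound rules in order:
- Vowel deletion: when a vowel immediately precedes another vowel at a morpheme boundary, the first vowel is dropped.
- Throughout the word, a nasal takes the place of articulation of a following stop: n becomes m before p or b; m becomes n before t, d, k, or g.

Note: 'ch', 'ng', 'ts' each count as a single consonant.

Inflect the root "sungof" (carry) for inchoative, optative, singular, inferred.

sungofsitsuls

Attach mood optative -si → sungofsi.
Attach evidentiality inferred -tsa → sungofsitsa.
Attach aspect inchoative -ul → sungofsitsaul.
Attach number singular -s → sungofsitsauls.
Apply vowel deletion: sungofsitsauls → sungofsitsuls.
Nasal assimilation: no change.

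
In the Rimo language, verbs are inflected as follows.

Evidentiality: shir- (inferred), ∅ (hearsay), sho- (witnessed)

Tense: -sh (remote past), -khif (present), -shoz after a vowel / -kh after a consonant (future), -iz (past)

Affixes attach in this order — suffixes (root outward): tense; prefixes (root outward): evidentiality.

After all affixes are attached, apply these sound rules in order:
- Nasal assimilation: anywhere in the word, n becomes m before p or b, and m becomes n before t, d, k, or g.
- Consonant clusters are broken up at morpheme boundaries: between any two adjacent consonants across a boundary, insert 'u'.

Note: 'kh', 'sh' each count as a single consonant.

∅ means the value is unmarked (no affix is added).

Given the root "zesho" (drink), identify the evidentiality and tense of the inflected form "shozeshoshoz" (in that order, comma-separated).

Segment: sho-zesho-shoz.
evidentiality: sho- → witnessed.
tense: -shoz/kh → future.

witnessed, future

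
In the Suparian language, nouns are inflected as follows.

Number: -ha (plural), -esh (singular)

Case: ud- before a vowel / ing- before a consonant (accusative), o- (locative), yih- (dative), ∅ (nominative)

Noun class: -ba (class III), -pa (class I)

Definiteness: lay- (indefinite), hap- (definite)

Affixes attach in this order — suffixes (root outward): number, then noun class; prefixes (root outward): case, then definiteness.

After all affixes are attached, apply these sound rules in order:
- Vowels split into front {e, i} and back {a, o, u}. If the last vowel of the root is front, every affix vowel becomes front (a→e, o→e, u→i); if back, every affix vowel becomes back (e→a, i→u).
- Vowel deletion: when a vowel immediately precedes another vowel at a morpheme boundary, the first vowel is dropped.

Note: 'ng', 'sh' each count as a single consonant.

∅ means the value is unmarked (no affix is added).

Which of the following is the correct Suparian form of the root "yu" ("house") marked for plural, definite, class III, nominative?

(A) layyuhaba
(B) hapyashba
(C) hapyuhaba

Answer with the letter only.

Attach number plural -ha → yuha.
case = nominative: zero marking, form stays yuha.
Attach definiteness definite hap- → hapyuha.
Attach noun class class III -ba → hapyuhaba.
Vowel harmony: no change.
Vowel deletion: no change.
So the correct form is hapyuhaba, option (C).
(B) hapyashba is wrong: it uses singular instead of plural for number.
(A) layyuhaba is wrong: it uses indefinite instead of definite for definiteness.

C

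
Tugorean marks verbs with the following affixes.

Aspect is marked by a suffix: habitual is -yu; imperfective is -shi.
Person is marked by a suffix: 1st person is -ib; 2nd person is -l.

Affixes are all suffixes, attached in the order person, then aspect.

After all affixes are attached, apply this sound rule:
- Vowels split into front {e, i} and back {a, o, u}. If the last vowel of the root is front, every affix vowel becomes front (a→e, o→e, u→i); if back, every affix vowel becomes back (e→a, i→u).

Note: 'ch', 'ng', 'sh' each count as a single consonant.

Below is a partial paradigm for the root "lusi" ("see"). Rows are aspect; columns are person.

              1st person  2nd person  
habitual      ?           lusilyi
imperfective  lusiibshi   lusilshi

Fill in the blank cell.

lusiibyi

Attach person 1st person -ib → lusiib.
Attach aspect habitual -yu → lusiibyu.
Apply vowel harmony: lusiibyu → lusiibyi.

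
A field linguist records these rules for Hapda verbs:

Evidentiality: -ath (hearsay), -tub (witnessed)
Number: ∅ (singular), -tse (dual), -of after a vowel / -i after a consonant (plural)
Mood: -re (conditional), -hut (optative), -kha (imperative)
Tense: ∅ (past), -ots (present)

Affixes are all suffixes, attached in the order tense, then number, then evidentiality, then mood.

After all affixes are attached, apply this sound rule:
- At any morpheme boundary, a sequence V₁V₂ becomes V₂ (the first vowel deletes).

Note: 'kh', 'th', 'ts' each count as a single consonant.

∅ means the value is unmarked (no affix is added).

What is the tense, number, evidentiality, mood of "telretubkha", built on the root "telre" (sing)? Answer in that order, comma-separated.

Segment: telre-tub-kha.
tense: ∅ → past.
number: ∅ → singular.
evidentiality: -tub → witnessed.
mood: -kha → imperative.

past, singular, witnessed, imperative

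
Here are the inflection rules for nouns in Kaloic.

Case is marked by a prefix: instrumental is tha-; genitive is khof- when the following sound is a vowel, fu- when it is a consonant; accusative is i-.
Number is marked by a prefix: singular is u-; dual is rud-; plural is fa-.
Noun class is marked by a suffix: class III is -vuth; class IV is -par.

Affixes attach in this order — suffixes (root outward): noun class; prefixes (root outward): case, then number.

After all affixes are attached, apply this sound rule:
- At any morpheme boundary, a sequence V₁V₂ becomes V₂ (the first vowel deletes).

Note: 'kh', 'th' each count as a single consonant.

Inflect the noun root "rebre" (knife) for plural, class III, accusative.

firebrevuth

Attach case accusative i- → irebre.
Attach number plural fa- → fairebre.
Attach noun class class III -vuth → fairebrevuth.
Apply vowel deletion: fairebrevuth → firebrevuth.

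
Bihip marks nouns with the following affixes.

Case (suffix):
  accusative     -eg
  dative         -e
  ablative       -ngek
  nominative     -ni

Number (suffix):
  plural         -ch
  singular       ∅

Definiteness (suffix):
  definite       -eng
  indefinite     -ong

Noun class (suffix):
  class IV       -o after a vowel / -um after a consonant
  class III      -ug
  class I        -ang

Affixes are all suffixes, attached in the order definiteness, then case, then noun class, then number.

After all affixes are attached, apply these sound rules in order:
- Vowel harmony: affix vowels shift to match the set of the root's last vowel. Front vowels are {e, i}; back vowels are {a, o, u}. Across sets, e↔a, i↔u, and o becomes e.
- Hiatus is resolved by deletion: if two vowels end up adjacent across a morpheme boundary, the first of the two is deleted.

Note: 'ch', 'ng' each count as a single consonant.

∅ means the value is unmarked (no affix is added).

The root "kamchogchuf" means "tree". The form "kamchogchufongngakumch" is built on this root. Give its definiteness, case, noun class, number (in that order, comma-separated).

indefinite, ablative, class IV, plural

Segment: kamchogchuf-ong-ngek-um-ch.
definiteness: -ong → indefinite.
case: -ngek → ablative.
noun class: -o/um → class IV.
number: -ch → plural.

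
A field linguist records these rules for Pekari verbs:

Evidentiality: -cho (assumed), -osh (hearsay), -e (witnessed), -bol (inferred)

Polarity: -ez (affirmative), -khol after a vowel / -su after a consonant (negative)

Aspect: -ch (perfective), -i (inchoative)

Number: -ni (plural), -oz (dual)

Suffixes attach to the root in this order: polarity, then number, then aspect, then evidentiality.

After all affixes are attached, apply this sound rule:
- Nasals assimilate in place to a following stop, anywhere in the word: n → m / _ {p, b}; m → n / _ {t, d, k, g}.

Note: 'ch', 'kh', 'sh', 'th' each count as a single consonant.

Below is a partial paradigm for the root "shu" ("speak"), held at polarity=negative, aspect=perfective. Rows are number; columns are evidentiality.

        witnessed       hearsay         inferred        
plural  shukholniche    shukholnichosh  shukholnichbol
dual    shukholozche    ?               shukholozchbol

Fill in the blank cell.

shukholozchosh

Attach polarity negative -khol (after vowel 'u') → shukhol.
Attach number dual -oz → shukholoz.
Attach aspect perfective -ch → shukholozch.
Attach evidentiality hearsay -osh → shukholozchosh.
Nasal assimilation: no change.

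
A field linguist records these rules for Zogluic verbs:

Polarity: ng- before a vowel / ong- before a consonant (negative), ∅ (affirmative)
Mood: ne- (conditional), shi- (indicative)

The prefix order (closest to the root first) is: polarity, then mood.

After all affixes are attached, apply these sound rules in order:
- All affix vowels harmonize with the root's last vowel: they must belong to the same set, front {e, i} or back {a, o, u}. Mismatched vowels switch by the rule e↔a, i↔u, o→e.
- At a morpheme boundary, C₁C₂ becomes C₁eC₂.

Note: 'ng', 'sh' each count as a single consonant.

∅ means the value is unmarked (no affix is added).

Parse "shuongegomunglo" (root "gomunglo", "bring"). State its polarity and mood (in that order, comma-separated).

Segment: shi-ong-gomunglo.
polarity: ng/ong- → negative.
mood: shi- → indicative.

negative, indicative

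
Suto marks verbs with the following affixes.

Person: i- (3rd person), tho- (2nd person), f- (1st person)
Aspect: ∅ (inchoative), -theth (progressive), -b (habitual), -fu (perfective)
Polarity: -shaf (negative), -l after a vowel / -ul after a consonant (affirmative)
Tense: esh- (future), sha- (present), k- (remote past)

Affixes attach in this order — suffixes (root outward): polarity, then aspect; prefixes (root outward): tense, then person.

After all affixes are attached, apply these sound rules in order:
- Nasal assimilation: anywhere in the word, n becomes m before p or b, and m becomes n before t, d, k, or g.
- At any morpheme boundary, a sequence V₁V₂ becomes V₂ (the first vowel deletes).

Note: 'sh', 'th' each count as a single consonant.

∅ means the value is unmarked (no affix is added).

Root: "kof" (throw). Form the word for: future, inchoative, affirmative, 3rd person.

eshkoful

Attach polarity affirmative -ul (after consonant 'f') → koful.
aspect = inchoative: zero marking, form stays koful.
Attach tense future esh- → eshkoful.
Attach person 3rd person i- → ieshkoful.
Nasal assimilation: no change.
Apply vowel deletion: ieshkoful → eshkoful.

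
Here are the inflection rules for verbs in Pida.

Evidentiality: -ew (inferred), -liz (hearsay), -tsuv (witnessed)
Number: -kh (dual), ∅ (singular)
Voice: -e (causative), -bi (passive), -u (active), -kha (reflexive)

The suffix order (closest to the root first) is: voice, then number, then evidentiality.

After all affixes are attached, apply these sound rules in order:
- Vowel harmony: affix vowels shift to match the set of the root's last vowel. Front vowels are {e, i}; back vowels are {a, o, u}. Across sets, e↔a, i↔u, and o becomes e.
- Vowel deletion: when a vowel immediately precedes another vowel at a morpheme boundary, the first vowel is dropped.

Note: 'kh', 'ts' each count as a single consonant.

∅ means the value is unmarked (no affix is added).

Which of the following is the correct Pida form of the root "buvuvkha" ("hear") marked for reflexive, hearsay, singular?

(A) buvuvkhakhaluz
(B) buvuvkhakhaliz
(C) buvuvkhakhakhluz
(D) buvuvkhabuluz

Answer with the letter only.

A

Attach voice reflexive -kha → buvuvkhakha.
number = singular: zero marking, form stays buvuvkhakha.
Attach evidentiality hearsay -liz → buvuvkhakhaliz.
Apply vowel harmony: buvuvkhakhaliz → buvuvkhakhaluz.
Vowel deletion: no change.
So the correct form is buvuvkhakhaluz, option (A).
(B) buvuvkhakhaliz is wrong: it fails to apply the sound rule(s).
(C) buvuvkhakhakhluz is wrong: it uses dual instead of singular for number.
(D) buvuvkhabuluz is wrong: it uses passive instead of reflexive for voice.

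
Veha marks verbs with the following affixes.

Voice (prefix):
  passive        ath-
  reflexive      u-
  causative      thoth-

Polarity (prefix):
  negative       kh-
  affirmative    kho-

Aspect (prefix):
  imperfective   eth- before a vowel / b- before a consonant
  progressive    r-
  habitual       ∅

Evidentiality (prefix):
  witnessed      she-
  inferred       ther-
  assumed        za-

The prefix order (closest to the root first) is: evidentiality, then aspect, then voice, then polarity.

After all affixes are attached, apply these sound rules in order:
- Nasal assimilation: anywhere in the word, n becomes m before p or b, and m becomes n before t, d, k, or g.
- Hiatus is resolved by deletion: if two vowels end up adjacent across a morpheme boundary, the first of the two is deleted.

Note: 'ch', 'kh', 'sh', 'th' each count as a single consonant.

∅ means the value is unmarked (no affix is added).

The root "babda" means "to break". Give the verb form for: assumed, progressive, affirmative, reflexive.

Attach evidentiality assumed za- → zababda.
Attach aspect progressive r- → rzababda.
Attach voice reflexive u- → urzababda.
Attach polarity affirmative kho- → khourzababda.
Nasal assimilation: no change.
Apply vowel deletion: khourzababda → khurzababda.

khurzababda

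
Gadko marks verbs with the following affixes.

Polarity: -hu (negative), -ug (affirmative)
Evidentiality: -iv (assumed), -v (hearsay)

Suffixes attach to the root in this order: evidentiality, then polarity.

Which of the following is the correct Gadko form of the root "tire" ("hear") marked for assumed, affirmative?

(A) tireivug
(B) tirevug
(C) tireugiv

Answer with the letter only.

Attach evidentiality assumed -iv → tireiv.
Attach polarity affirmative -ug → tireivug.
So the correct form is tireivug, option (A).
(B) tirevug is wrong: it uses hearsay instead of assumed for evidentiality.
(C) tireugiv is wrong: it has the affixes in the wrong order.

A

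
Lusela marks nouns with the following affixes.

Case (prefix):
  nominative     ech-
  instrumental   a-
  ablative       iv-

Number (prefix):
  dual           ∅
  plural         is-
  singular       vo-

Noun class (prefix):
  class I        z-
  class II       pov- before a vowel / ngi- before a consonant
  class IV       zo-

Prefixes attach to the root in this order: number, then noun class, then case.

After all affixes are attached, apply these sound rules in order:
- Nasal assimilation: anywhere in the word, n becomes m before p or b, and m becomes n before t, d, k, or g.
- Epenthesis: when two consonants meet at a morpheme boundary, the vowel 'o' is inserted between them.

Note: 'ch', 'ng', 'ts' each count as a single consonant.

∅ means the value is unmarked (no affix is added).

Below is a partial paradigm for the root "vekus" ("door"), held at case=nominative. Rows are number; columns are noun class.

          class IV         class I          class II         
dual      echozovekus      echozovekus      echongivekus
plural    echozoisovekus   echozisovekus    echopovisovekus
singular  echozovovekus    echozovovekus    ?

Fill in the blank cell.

echongivovekus

Attach number singular vo- → vovekus.
Attach noun class class II ngi- (before consonant 'v') → ngivovekus.
Attach case nominative ech- → echngivovekus.
Nasal assimilation: no change.
Apply epenthesis: echngivovekus → echongivovekus.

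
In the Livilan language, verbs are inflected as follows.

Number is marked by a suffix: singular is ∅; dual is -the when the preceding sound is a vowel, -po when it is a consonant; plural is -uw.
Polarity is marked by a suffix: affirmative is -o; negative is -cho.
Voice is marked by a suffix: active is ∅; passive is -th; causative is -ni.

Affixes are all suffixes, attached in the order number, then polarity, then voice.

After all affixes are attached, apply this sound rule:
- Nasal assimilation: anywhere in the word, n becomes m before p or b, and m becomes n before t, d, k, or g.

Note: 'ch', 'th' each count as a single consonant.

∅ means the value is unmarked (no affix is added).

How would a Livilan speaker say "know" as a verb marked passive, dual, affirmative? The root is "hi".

Attach number dual -the (after vowel 'i') → hithe.
Attach polarity affirmative -o → hitheo.
Attach voice passive -th → hitheoth.
Nasal assimilation: no change.

hitheoth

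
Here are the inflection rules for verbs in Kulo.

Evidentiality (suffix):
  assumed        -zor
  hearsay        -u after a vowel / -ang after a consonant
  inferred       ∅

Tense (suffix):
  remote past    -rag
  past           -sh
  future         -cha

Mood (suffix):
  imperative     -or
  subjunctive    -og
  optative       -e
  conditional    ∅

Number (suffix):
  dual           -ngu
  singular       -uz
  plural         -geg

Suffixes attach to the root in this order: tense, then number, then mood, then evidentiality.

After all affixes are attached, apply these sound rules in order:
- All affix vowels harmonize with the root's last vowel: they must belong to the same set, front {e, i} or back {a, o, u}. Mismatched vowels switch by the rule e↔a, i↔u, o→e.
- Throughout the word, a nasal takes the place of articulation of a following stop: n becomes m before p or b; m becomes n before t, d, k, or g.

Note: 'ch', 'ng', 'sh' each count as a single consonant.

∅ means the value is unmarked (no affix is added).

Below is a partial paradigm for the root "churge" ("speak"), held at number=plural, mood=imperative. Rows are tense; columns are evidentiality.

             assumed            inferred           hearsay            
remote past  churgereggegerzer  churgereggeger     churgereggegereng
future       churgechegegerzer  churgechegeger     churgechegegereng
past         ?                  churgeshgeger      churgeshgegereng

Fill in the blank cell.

Attach tense past -sh → churgesh.
Attach number plural -geg → churgeshgeg.
Attach mood imperative -or → churgeshgegor.
Attach evidentiality assumed -zor → churgeshgegorzor.
Apply vowel harmony: churgeshgegorzor → churgeshgegerzer.
Nasal assimilation: no change.

churgeshgegerzer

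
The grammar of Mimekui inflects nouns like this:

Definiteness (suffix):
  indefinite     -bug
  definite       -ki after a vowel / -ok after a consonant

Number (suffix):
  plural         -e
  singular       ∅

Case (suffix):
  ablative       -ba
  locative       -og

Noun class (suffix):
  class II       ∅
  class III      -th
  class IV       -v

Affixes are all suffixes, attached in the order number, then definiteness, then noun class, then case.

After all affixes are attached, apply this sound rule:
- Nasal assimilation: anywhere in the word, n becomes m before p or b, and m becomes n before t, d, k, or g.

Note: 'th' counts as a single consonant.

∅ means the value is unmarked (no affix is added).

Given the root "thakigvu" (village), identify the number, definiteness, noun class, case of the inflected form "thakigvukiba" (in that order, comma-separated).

singular, definite, class II, ablative

Segment: thakigvu-ki-ba.
number: ∅ → singular.
definiteness: -ki/ok → definite.
noun class: ∅ → class II.
case: -ba → ablative.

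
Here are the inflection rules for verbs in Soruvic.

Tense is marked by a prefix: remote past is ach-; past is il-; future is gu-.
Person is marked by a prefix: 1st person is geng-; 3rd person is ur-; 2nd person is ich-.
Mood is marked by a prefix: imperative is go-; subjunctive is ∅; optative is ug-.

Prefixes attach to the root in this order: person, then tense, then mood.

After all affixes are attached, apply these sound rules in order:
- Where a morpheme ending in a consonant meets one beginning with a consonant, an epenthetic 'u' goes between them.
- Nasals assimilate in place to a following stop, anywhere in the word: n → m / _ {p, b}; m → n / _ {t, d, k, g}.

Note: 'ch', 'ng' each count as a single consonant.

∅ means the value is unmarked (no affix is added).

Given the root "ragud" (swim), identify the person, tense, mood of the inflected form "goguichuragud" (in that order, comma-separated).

2nd person, future, imperative

Segment: go-gu-ich-ragud.
person: ich- → 2nd person.
tense: gu- → future.
mood: go- → imperative.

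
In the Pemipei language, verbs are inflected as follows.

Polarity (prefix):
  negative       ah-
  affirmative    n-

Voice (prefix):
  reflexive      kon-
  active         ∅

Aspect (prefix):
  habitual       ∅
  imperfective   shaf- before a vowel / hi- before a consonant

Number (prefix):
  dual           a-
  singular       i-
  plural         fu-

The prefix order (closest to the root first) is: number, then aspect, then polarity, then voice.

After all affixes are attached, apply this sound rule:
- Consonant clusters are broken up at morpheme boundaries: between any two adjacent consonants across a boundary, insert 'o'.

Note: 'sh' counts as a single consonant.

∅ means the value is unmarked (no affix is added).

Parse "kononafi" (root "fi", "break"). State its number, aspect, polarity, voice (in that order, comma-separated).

dual, habitual, affirmative, reflexive

Segment: kon-n-a-fi.
number: a- → dual.
aspect: ∅ → habitual.
polarity: n- → affirmative.
voice: kon- → reflexive.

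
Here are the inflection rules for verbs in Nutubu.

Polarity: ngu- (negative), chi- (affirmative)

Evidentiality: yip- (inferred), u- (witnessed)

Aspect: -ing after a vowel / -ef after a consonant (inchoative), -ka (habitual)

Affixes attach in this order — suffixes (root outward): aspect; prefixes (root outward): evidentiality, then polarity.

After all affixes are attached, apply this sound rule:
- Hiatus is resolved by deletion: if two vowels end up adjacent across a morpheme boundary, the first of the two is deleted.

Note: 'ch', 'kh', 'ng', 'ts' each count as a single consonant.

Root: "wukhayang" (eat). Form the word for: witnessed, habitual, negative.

nguwukhayangka

Attach evidentiality witnessed u- → uwukhayang.
Attach polarity negative ngu- → nguuwukhayang.
Attach aspect habitual -ka → nguuwukhayangka.
Apply vowel deletion: nguuwukhayangka → nguwukhayangka.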